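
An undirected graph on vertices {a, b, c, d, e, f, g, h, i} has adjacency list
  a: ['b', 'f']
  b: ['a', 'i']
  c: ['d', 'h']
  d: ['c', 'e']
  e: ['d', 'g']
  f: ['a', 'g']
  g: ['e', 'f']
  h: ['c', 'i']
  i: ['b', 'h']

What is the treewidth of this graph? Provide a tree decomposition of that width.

The largest bag has 3 vertices, giving width 2; this decomposition certifies tw(G) ≤ 2. The edges e–d–c–h–i–b–a–f–g–e form a cycle, so G is not a tree and its treewidth is at least 2. The upper and lower bounds meet at 2, so that is the treewidth.

Treewidth 2.
One optimal decomposition is:
Bags: B1 = {c, d, e}  B2 = {c, e, h}  B3 = {e, h, i}  B4 = {b, e, i}  B5 = {a, b, e}  B6 = {a, e, f}  B7 = {e, f, g}
Tree: B1–B2, B2–B3, B3–B4, B4–B5, B5–B6, B6–B7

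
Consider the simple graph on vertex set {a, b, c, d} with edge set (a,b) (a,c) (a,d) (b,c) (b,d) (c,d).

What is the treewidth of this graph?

3

A width-3 tree decomposition is:
Bags: B1 = {a, b, c, d}
Tree: (single bag)
With just one bag of size 4, the width is 4 − 1 = 3, so tw(G) ≤ 3. On the other hand G contains the 4-clique {a, b, c, d}. A clique must lie in a single bag of any decomposition, so no decomposition can have width below 3. The upper and lower bounds meet at 3, so that is the treewidth.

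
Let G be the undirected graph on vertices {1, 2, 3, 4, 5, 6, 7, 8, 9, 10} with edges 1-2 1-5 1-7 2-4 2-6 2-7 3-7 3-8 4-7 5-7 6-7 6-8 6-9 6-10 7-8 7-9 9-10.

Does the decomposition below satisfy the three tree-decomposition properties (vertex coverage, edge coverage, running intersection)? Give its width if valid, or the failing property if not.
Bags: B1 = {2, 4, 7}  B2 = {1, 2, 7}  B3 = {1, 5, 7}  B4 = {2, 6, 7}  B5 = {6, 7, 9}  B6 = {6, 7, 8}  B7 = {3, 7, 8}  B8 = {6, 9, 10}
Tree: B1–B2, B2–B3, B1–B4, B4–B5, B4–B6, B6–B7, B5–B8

Yes; width 2.

Checking the three conditions: (i) the bags cover all of {1, 2, 3, 4, 5, 6, 7, 8, 9, 10}; (ii) for each edge, some bag contains both endpoints; (iii) the bags containing any fixed vertex form a subtree. All hold, so the decomposition is valid with width 3 − 1 = 2.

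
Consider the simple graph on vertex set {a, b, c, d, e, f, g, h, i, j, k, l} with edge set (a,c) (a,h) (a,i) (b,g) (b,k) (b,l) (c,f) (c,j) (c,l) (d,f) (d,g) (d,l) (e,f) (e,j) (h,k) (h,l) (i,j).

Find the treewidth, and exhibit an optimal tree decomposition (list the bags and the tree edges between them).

Each bag holds 4 vertices, so the decomposition has width 3, which upper-bounds the treewidth. For the lower bound: the 4 vertex sets {b,g,k}, {d}, {l}, {a,c,f,h} are disjoint, each induces a connected subgraph, and every pair is joined by at least one edge of G. Contracting each set to a single vertex therefore yields K_{4} as a minor, and since treewidth is minor-monotone, tw(G) ≥ tw(K_{4}) = 3. Combining the bounds, tw(G) = 3.

Treewidth 3.
One optimal decomposition is:
Bags: B1 = {b, d, g, k}  B2 = {b, d, k, l}  B3 = {d, h, k, l}  B4 = {d, f, h, l}  B5 = {c, f, h, l}  B6 = {a, c, f, h}  B7 = {a, c, e, f}  B8 = {a, c, e, j}  B9 = {a, e, i, j}
Tree: B1–B2, B2–B3, B3–B4, B4–B5, B5–B6, B6–B7, B7–B8, B8–B9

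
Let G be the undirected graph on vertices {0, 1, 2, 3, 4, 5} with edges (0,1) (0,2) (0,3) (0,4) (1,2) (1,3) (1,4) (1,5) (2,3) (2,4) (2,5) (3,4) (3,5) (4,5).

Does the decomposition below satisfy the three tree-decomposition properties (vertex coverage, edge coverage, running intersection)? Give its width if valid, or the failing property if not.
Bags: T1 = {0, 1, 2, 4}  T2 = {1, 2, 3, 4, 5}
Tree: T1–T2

A tree decomposition must satisfy three properties: every vertex lies in some bag; for every edge, both endpoints lie together in some bag; and for every vertex, the bags containing it form a connected subtree. Here edge (3,0) lies in no bag, so the decomposition is invalid.

No — edge (3,0) lies in no bag.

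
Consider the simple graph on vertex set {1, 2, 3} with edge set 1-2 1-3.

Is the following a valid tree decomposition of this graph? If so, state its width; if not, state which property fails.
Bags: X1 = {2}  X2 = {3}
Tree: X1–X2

No — vertex 1 appears in no bag.

A tree decomposition must satisfy three properties: every vertex lies in some bag; for every edge, both endpoints lie together in some bag; and for every vertex, the bags containing it form a connected subtree. Here vertex 1 appears in no bag, so the decomposition is invalid.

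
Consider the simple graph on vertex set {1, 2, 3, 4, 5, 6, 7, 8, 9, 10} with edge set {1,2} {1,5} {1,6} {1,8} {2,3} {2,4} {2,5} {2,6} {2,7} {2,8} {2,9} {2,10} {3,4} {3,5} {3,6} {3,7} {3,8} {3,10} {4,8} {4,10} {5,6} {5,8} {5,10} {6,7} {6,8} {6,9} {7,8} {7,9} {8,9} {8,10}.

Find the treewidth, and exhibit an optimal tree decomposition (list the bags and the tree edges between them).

The largest bag has 5 vertices, giving width 4; this decomposition certifies tw(G) ≤ 4. Conversely, {1, 2, 5, 6, 8} is a clique of size 5, and the vertices of any clique must share a bag in every tree decomposition; so some bag has ≥ 5 vertices and tw(G) ≥ 4. Hence tw(G) = 4 exactly.

Treewidth 4.
One such decomposition:
Bags: B1 = {2, 3, 6, 7, 8}  B2 = {2, 3, 5, 6, 8}  B3 = {1, 2, 5, 6, 8}  B4 = {2, 3, 5, 8, 10}  B5 = {2, 6, 7, 8, 9}  B6 = {2, 3, 4, 8, 10}
Tree: B1–B2, B2–B3, B2–B4, B1–B5, B4–B6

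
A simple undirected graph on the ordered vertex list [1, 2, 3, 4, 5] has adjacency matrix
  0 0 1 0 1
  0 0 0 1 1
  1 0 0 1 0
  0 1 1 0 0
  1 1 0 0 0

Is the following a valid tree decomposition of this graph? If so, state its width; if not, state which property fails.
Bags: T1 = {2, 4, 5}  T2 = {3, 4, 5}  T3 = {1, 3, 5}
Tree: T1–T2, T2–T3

Yes; width 2.

Checking the three conditions: (i) the bags cover all of {1, 2, 3, 4, 5}; (ii) for each edge, some bag contains both endpoints; (iii) the bags containing any fixed vertex form a subtree. All hold, so the decomposition is valid with width 3 − 1 = 2.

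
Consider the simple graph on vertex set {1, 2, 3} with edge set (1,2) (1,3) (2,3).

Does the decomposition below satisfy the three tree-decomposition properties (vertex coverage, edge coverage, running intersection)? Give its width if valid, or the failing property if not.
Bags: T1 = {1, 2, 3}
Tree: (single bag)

Every vertex of G appears in some bag (union = {1, 2, 3}); every edge is covered by a bag; and for each vertex v the set of bags containing v is connected in the bag tree. The decomposition is therefore valid. The largest bag has 3 vertices, so the width is 2.

Yes; width 2.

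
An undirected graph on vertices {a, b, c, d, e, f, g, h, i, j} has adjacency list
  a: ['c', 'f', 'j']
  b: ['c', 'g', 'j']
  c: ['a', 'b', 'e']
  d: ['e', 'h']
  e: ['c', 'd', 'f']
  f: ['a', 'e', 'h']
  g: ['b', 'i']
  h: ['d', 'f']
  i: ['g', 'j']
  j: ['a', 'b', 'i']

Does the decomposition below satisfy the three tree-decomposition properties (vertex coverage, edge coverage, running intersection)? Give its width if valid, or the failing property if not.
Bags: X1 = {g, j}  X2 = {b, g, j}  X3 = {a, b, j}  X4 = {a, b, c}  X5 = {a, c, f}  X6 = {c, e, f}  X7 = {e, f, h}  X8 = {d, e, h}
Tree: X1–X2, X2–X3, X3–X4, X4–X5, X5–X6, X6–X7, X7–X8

A tree decomposition must satisfy three properties: every vertex lies in some bag; for every edge, both endpoints lie together in some bag; and for every vertex, the bags containing it form a connected subtree. Here vertex i appears in no bag, so the decomposition is invalid.

No — vertex i appears in no bag.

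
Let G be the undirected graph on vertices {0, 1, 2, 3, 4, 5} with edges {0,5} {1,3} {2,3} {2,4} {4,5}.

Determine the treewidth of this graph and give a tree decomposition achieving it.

Every bag has size at most 2, so the width is 2 − 1 = 1 and tw(G) ≤ 1. Since G has at least one edge (e.g. 0–5), it is not an edgeless graph, so tw(G) ≥ 1. Combining the bounds, tw(G) = 1.

Treewidth 1.
Bags: B1 = {0, 5}  B2 = {4, 5}  B3 = {2, 4}  B4 = {2, 3}  B5 = {1, 3}
Tree: B1–B2, B2–B3, B3–B4, B4–B5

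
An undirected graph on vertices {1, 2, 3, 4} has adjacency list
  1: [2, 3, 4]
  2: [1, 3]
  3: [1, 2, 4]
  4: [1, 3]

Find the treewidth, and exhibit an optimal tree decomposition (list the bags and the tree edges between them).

The largest bag has 3 vertices, giving width 2; this decomposition certifies tw(G) ≤ 2. Conversely, {1, 2, 3} is a clique of size 3, and the vertices of any clique must share a bag in every tree decomposition; so some bag has ≥ 3 vertices and tw(G) ≥ 2. Hence tw(G) = 2 exactly.

Treewidth 2.
Bags: B1 = {1, 3, 4}  B2 = {1, 2, 3}
Tree: B1–B2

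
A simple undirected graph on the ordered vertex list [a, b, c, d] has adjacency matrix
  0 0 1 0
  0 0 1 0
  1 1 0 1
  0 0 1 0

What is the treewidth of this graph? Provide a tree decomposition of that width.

Each bag holds 2 vertices, so the decomposition has width 1, which upper-bounds the treewidth. Any graph with an edge has treewidth ≥ 1, and G has the edge c–d. Combining the bounds, tw(G) = 1.

Treewidth 1.
One optimal decomposition is:
Bags: B1 = {c, d}  B2 = {b, c}  B3 = {a, c}
Tree: B1–B2, B1–B3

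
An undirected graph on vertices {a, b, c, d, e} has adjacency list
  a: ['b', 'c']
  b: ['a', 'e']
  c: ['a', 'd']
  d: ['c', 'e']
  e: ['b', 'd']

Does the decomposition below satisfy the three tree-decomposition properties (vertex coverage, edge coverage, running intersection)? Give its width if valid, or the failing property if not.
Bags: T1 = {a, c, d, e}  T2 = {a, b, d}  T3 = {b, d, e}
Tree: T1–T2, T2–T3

A tree decomposition must satisfy three properties: every vertex lies in some bag; for every edge, both endpoints lie together in some bag; and for every vertex, the bags containing it form a connected subtree. Here bags containing vertex e are not connected in the tree, so the decomposition is invalid.

No — bags containing vertex e are not connected in the tree.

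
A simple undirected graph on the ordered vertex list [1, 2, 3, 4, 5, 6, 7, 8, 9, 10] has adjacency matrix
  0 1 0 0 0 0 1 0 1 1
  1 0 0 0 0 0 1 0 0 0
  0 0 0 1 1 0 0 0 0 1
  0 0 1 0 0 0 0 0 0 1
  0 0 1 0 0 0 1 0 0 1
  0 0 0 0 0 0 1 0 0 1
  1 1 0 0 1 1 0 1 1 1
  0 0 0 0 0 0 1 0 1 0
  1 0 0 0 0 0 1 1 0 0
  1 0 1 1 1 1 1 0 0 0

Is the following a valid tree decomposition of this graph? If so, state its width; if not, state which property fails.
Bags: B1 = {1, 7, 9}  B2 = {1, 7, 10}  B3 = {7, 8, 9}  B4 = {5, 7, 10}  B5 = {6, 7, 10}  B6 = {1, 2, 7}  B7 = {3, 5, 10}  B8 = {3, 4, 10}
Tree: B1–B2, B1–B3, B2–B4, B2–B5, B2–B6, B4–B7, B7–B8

Vertex coverage: the bags together contain {1, 2, 3, 4, 5, 6, 7, 8, 9, 10}, the full vertex set. Edge coverage: each edge of G has both endpoints in at least one bag. Running intersection: for every vertex, the bags containing it form a connected subtree. All three properties hold, so this is a valid tree decomposition of width max|bag| − 1 = 2, and hence tw(G) ≤ 2.

Yes; width 2.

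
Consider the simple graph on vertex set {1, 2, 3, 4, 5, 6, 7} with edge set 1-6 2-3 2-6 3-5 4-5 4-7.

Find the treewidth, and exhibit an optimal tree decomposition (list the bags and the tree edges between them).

Treewidth 1.
One such decomposition:
Bags: B1 = {4, 7}  B2 = {4, 5}  B3 = {3, 5}  B4 = {2, 3}  B5 = {2, 6}  B6 = {1, 6}
Tree: B1–B2, B2–B3, B3–B4, B4–B5, B5–B6

The largest bag has 2 vertices, giving width 1; this decomposition certifies tw(G) ≤ 1. Since G has at least one edge (e.g. 7–4), it is not an edgeless graph, so tw(G) ≥ 1. Hence tw(G) = 1 exactly.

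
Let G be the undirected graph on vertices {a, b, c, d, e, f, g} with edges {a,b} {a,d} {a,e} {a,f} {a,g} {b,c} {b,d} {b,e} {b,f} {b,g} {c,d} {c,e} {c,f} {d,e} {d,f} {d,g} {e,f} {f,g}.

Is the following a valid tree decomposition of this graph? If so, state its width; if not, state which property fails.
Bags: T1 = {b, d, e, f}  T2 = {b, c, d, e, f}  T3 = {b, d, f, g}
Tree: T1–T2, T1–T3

A tree decomposition must satisfy three properties: every vertex lies in some bag; for every edge, both endpoints lie together in some bag; and for every vertex, the bags containing it form a connected subtree. Here vertex a appears in no bag, so the decomposition is invalid.

No — vertex a appears in no bag.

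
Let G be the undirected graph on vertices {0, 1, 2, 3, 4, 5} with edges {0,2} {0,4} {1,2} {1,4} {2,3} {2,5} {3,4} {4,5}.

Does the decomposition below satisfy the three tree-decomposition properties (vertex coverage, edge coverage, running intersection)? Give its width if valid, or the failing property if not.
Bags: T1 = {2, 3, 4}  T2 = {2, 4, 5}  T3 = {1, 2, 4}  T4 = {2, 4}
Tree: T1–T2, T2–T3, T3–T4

No — vertex 0 appears in no bag.

A tree decomposition must satisfy three properties: every vertex lies in some bag; for every edge, both endpoints lie together in some bag; and for every vertex, the bags containing it form a connected subtree. Here vertex 0 appears in no bag, so the decomposition is invalid.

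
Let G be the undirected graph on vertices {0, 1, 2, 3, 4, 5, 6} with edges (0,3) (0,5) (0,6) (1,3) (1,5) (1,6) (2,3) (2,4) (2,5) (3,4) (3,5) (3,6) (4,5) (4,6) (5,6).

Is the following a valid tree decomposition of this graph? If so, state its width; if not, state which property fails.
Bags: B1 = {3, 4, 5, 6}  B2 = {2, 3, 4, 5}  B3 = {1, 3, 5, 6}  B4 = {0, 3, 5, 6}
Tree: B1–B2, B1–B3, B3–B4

Yes; width 3.

Checking the three conditions: (i) the bags cover all of {0, 1, 2, 3, 4, 5, 6}; (ii) for each edge, some bag contains both endpoints; (iii) the bags containing any fixed vertex form a subtree. All hold, so the decomposition is valid with width 4 − 1 = 3.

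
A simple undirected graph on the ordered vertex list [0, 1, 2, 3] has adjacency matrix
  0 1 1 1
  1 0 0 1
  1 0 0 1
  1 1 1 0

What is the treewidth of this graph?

A width-2 tree decomposition is:
Bags: B1 = {0, 2, 3}  B2 = {0, 1, 3}
Tree: B1–B2
Every bag has size at most 3, so the width is 3 − 1 = 2 and tw(G) ≤ 2. On the other hand G contains the 3-clique {0, 1, 3}. A clique must lie in a single bag of any decomposition, so no decomposition can have width below 2. Hence tw(G) = 2 exactly.

2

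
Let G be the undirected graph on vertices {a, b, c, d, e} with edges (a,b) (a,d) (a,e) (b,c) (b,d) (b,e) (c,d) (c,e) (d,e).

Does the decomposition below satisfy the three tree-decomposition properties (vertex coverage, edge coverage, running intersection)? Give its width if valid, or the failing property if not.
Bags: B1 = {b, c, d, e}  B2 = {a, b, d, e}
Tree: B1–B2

Every vertex of G appears in some bag (union = {a, b, c, d, e}); every edge is covered by a bag; and for each vertex v the set of bags containing v is connected in the bag tree. The decomposition is therefore valid. The largest bag has 4 vertices, so the width is 3.

Yes; width 3.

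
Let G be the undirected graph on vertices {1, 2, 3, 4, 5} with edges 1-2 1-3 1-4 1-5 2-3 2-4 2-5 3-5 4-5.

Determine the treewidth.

A width-3 tree decomposition is:
Bags: B1 = {1, 2, 3, 5}  B2 = {1, 2, 4, 5}
Tree: B1–B2
The largest bag has 4 vertices, giving width 3; this decomposition certifies tw(G) ≤ 3. Conversely, {1, 2, 3, 5} is a clique of size 4, and the vertices of any clique must share a bag in every tree decomposition; so some bag has ≥ 4 vertices and tw(G) ≥ 3. Combining the bounds, tw(G) = 3.

3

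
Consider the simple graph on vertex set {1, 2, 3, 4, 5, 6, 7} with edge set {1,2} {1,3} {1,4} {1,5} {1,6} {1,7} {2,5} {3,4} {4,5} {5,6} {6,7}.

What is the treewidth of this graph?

2

A width-2 tree decomposition is:
Bags: B1 = {1, 4, 5}  B2 = {1, 5, 6}  B3 = {1, 2, 5}  B4 = {1, 3, 4}  B5 = {1, 6, 7}
Tree: B1–B2, B2–B3, B1–B4, B2–B5
Each bag holds 3 vertices, so the decomposition has width 2, which upper-bounds the treewidth. On the other hand G contains the 3-clique {1, 3, 4}. A clique must lie in a single bag of any decomposition, so no decomposition can have width below 2. The upper and lower bounds meet at 2, so that is the treewidth.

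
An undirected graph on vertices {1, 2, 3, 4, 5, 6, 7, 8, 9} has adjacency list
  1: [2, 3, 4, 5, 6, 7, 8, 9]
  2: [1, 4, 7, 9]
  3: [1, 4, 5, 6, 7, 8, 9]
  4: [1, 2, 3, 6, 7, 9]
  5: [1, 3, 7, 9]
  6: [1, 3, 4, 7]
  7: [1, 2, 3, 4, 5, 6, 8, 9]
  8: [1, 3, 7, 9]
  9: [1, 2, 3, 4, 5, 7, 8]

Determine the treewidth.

4

A width-4 tree decomposition is:
Bags: B1 = {1, 3, 4, 7, 9}  B2 = {1, 2, 4, 7, 9}  B3 = {1, 3, 5, 7, 9}  B4 = {1, 3, 7, 8, 9}  B5 = {1, 3, 4, 6, 7}
Tree: B1–B2, B1–B3, B3–B4, B1–B5
The largest bag has 5 vertices, giving width 4; this decomposition certifies tw(G) ≤ 4. For the lower bound, the 5 vertices {1, 2, 4, 7, 9} are pairwise adjacent, and any tree decomposition puts a clique entirely inside one bag — forcing width ≥ 4. Hence tw(G) = 4 exactly.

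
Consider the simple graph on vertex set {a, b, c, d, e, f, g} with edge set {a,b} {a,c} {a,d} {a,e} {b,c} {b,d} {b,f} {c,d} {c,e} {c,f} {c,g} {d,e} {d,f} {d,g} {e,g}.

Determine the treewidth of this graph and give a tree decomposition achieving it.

The largest bag has 4 vertices, giving width 3; this decomposition certifies tw(G) ≤ 3. On the other hand G contains the 4-clique {c, d, e, g}. A clique must lie in a single bag of any decomposition, so no decomposition can have width below 3. Hence tw(G) = 3 exactly.

Treewidth 3.
One such decomposition:
Bags: B1 = {a, c, d, e}  B2 = {c, d, e, g}  B3 = {a, b, c, d}  B4 = {b, c, d, f}
Tree: B1–B2, B1–B3, B3–B4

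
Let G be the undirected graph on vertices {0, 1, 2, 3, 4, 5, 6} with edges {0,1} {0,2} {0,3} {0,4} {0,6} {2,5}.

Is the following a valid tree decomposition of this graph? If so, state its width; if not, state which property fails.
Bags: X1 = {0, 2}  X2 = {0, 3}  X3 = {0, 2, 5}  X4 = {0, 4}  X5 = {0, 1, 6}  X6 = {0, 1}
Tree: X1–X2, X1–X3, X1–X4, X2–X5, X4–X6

A tree decomposition must satisfy three properties: every vertex lies in some bag; for every edge, both endpoints lie together in some bag; and for every vertex, the bags containing it form a connected subtree. Here bags containing vertex 1 are not connected in the tree, so the decomposition is invalid.

No — bags containing vertex 1 are not connected in the tree.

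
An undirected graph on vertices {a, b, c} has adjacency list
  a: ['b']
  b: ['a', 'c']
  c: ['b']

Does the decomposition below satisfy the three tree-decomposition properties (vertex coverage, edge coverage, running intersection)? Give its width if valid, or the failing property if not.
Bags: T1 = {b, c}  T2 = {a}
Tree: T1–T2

A tree decomposition must satisfy three properties: every vertex lies in some bag; for every edge, both endpoints lie together in some bag; and for every vertex, the bags containing it form a connected subtree. Here edge (b,a) lies in no bag, so the decomposition is invalid.

No — edge (b,a) lies in no bag.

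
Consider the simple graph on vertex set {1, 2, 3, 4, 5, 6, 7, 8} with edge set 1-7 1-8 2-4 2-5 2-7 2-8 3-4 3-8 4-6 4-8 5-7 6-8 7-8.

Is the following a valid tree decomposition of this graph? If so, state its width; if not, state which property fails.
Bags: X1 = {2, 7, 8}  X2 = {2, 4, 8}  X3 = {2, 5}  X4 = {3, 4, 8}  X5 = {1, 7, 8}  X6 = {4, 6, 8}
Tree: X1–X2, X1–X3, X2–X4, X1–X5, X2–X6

A tree decomposition must satisfy three properties: every vertex lies in some bag; for every edge, both endpoints lie together in some bag; and for every vertex, the bags containing it form a connected subtree. Here edge (7,5) lies in no bag, so the decomposition is invalid.

No — edge (7,5) lies in no bag.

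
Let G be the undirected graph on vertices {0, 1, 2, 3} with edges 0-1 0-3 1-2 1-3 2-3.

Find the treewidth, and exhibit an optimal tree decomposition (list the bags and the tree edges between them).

Every bag has size at most 3, so the width is 3 − 1 = 2 and tw(G) ≤ 2. On the other hand G contains the 3-clique {0, 1, 3}. A clique must lie in a single bag of any decomposition, so no decomposition can have width below 2. Combining the bounds, tw(G) = 2.

Treewidth 2.
Bags: B1 = {0, 1, 3}  B2 = {1, 2, 3}
Tree: B1–B2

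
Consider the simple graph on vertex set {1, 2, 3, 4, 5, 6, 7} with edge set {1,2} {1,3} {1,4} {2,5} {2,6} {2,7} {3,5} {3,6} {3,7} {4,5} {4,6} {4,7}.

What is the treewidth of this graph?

3

A width-3 tree decomposition is:
Bags: B1 = {1, 2, 3, 4}  B2 = {2, 3, 4, 7}  B3 = {2, 3, 4, 6}  B4 = {2, 3, 4, 5}
Tree: B1–B2, B2–B3, B3–B4
Every bag has size at most 4, so the width is 4 − 1 = 3 and tw(G) ≤ 3. For the lower bound: the 4 vertex sets {1,4}, {3,7}, {2}, {6} are disjoint, each induces a connected subgraph, and every pair is joined by at least one edge of G. Contracting each set to a single vertex therefore yields K_{4} as a minor, and since treewidth is minor-monotone, tw(G) ≥ tw(K_{4}) = 3. Hence tw(G) = 3 exactly.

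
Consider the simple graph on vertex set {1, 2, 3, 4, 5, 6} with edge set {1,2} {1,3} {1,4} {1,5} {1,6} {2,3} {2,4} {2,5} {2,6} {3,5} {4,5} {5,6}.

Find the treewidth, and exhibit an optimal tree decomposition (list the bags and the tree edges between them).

Treewidth 3.
One optimal decomposition is:
Bags: B1 = {1, 2, 5, 6}  B2 = {1, 2, 3, 5}  B3 = {1, 2, 4, 5}
Tree: B1–B2, B2–B3

The largest bag has 4 vertices, giving width 3; this decomposition certifies tw(G) ≤ 3. On the other hand G contains the 4-clique {1, 2, 3, 5}. A clique must lie in a single bag of any decomposition, so no decomposition can have width below 3. Combining the bounds, tw(G) = 3.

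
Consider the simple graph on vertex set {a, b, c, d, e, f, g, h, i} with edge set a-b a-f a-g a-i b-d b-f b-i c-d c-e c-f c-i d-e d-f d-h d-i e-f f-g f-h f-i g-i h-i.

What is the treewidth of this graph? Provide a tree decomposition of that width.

Each bag holds 4 vertices, so the decomposition has width 3, which upper-bounds the treewidth. On the other hand G contains the 4-clique {c, d, e, f}. A clique must lie in a single bag of any decomposition, so no decomposition can have width below 3. Combining the bounds, tw(G) = 3.

Treewidth 3.
One optimal decomposition is:
Bags: B1 = {b, d, f, i}  B2 = {c, d, f, i}  B3 = {a, b, f, i}  B4 = {c, d, e, f}  B5 = {d, f, h, i}  B6 = {a, f, g, i}
Tree: B1–B2, B1–B3, B2–B4, B1–B5, B3–B6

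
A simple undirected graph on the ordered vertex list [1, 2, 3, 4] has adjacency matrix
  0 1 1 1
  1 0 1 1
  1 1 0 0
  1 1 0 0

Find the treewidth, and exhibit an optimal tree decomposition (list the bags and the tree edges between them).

Treewidth 2.
One optimal decomposition is:
Bags: B1 = {1, 2, 3}  B2 = {1, 2, 4}
Tree: B1–B2

Every bag has size at most 3, so the width is 3 − 1 = 2 and tw(G) ≤ 2. For the lower bound, the 3 vertices {1, 2, 3} are pairwise adjacent, and any tree decomposition puts a clique entirely inside one bag — forcing width ≥ 2. Combining the bounds, tw(G) = 2.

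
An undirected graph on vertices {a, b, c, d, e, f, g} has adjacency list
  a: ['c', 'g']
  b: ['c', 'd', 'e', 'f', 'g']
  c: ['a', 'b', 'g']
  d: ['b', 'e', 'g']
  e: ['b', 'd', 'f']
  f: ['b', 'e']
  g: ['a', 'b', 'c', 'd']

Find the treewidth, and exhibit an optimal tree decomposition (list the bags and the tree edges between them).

Each bag holds 3 vertices, so the decomposition has width 2, which upper-bounds the treewidth. On the other hand G contains the 3-clique {a, c, g}. A clique must lie in a single bag of any decomposition, so no decomposition can have width below 2. The upper and lower bounds meet at 2, so that is the treewidth.

Treewidth 2.
Bags: B1 = {b, c, g}  B2 = {b, d, g}  B3 = {b, d, e}  B4 = {b, e, f}  B5 = {a, c, g}
Tree: B1–B2, B2–B3, B3–B4, B1–B5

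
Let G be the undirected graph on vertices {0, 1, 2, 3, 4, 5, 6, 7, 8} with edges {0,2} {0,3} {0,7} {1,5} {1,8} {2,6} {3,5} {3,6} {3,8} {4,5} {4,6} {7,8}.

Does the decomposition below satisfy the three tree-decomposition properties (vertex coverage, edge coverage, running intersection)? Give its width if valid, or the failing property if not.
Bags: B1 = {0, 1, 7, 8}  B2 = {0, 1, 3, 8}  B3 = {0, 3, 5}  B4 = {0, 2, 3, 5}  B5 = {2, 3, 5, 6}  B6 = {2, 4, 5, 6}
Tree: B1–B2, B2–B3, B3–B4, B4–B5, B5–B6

A tree decomposition must satisfy three properties: every vertex lies in some bag; for every edge, both endpoints lie together in some bag; and for every vertex, the bags containing it form a connected subtree. Here edge (1,5) lies in no bag, so the decomposition is invalid.

No — edge (1,5) lies in no bag.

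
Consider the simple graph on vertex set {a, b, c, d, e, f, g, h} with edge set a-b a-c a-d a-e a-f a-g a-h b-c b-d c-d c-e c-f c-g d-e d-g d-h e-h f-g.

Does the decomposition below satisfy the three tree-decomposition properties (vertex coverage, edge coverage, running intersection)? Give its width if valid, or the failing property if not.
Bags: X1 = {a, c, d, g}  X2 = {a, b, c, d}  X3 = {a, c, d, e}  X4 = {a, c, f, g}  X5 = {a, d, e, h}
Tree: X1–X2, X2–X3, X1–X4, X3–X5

Yes; width 3.

Vertex coverage: the bags together contain {a, b, c, d, e, f, g, h}, the full vertex set. Edge coverage: each edge of G has both endpoints in at least one bag. Running intersection: for every vertex, the bags containing it form a connected subtree. All three properties hold, so this is a valid tree decomposition of width max|bag| − 1 = 3, and hence tw(G) ≤ 3.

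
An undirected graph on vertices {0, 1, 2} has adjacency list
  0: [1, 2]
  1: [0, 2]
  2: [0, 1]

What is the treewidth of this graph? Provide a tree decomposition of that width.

A single bag containing all 3 vertices is trivially a valid decomposition of width 2. For the lower bound, the 3 vertices {0, 1, 2} are pairwise adjacent, and any tree decomposition puts a clique entirely inside one bag — forcing width ≥ 2. Combining the bounds, tw(G) = 2.

Treewidth 2.
One such decomposition:
Bags: B1 = {0, 1, 2}
Tree: (single bag)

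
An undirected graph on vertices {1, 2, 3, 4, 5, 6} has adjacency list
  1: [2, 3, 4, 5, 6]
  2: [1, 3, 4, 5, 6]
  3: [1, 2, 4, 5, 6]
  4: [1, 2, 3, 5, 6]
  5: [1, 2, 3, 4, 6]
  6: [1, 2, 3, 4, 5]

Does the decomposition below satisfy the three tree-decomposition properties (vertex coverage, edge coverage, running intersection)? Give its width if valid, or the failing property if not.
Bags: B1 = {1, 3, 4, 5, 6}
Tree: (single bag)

A tree decomposition must satisfy three properties: every vertex lies in some bag; for every edge, both endpoints lie together in some bag; and for every vertex, the bags containing it form a connected subtree. Here vertex 2 appears in no bag, so the decomposition is invalid.

No — vertex 2 appears in no bag.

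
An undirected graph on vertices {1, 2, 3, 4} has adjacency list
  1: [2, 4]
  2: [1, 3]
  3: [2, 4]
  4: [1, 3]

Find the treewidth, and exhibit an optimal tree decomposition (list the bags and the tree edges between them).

Each bag holds 3 vertices, so the decomposition has width 2, which upper-bounds the treewidth. For the lower bound, G contains the cycle 1–4–3–2–1, so G is not a forest; only forests have treewidth ≤ 1, hence tw(G) ≥ 2. Therefore the treewidth is 2.

Treewidth 2.
One optimal decomposition is:
Bags: B1 = {1, 3, 4}  B2 = {1, 2, 3}
Tree: B1–B2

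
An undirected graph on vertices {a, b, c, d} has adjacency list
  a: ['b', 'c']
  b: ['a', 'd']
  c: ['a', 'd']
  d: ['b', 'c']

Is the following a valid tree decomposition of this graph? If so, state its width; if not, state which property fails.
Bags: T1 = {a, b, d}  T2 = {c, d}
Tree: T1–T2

A tree decomposition must satisfy three properties: every vertex lies in some bag; for every edge, both endpoints lie together in some bag; and for every vertex, the bags containing it form a connected subtree. Here edge (a,c) lies in no bag, so the decomposition is invalid.

No — edge (a,c) lies in no bag.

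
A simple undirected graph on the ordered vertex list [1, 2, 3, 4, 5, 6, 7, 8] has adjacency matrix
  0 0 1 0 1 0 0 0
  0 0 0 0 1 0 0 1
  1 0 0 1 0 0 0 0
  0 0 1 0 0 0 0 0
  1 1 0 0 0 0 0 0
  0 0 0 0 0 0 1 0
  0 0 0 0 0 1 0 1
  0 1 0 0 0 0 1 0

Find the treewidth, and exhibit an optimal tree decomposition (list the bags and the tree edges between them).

Treewidth 1.
Bags: B1 = {3, 4}  B2 = {1, 3}  B3 = {1, 5}  B4 = {2, 5}  B5 = {2, 8}  B6 = {7, 8}  B7 = {6, 7}
Tree: B1–B2, B2–B3, B3–B4, B4–B5, B5–B6, B6–B7

The largest bag has 2 vertices, giving width 1; this decomposition certifies tw(G) ≤ 1. Since G has at least one edge (e.g. 4–3), it is not an edgeless graph, so tw(G) ≥ 1. Combining the bounds, tw(G) = 1.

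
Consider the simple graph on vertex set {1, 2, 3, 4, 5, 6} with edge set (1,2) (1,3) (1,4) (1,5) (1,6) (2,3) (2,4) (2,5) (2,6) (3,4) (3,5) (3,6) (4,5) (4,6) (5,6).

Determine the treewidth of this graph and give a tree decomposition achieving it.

Treewidth 5.
Bags: B1 = {1, 2, 3, 4, 5, 6}
Tree: (single bag)

A single bag containing all 6 vertices is trivially a valid decomposition of width 5. Conversely, {1, 2, 3, 4, 5, 6} is a clique of size 6, and the vertices of any clique must share a bag in every tree decomposition; so some bag has ≥ 6 vertices and tw(G) ≥ 5. Combining the bounds, tw(G) = 5.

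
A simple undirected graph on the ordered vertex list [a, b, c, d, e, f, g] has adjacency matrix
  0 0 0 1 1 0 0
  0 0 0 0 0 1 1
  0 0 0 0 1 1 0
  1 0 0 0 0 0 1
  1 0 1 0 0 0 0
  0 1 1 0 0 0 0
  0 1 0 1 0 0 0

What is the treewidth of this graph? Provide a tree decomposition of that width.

Treewidth 2.
Bags: B1 = {b, c, f}  B2 = {b, c, g}  B3 = {c, d, g}  B4 = {a, c, d}  B5 = {a, c, e}
Tree: B1–B2, B2–B3, B3–B4, B4–B5

Each bag holds 3 vertices, so the decomposition has width 2, which upper-bounds the treewidth. For the lower bound, G contains the cycle c–f–b–g–d–a–e–c, so G is not a forest; only forests have treewidth ≤ 1, hence tw(G) ≥ 2. Therefore the treewidth is 2.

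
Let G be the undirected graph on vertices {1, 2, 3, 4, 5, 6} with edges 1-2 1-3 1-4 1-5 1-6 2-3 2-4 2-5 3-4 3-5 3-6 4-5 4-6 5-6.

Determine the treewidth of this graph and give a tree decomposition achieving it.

Treewidth 4.
One optimal decomposition is:
Bags: B1 = {1, 2, 3, 4, 5}  B2 = {1, 3, 4, 5, 6}
Tree: B1–B2

The largest bag has 5 vertices, giving width 4; this decomposition certifies tw(G) ≤ 4. On the other hand G contains the 5-clique {1, 2, 3, 4, 5}. A clique must lie in a single bag of any decomposition, so no decomposition can have width below 4. Combining the bounds, tw(G) = 4.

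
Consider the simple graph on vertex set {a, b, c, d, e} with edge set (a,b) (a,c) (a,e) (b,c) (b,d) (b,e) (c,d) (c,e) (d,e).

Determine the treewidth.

3

A width-3 tree decomposition is:
Bags: B1 = {b, c, d, e}  B2 = {a, b, c, e}
Tree: B1–B2
Every bag has size at most 4, so the width is 4 − 1 = 3 and tw(G) ≤ 3. On the other hand G contains the 4-clique {b, c, d, e}. A clique must lie in a single bag of any decomposition, so no decomposition can have width below 3. Hence tw(G) = 3 exactly.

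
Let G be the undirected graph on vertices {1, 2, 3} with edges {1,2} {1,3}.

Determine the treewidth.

1

A width-1 tree decomposition is:
Bags: B1 = {1, 3}  B2 = {1, 2}
Tree: B1–B2
Every bag has size at most 2, so the width is 2 − 1 = 1 and tw(G) ≤ 1. Since G has at least one edge (e.g. 3–1), it is not an edgeless graph, so tw(G) ≥ 1. Therefore the treewidth is 1.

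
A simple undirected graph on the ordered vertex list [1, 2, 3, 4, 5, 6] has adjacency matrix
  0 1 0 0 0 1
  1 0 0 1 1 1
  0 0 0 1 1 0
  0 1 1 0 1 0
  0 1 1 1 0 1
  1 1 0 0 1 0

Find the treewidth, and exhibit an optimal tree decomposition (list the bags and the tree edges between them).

Treewidth 2.
Bags: B1 = {3, 4, 5}  B2 = {2, 4, 5}  B3 = {2, 5, 6}  B4 = {1, 2, 6}
Tree: B1–B2, B2–B3, B3–B4

Each bag holds 3 vertices, so the decomposition has width 2, which upper-bounds the treewidth. On the other hand G contains the 3-clique {1, 2, 6}. A clique must lie in a single bag of any decomposition, so no decomposition can have width below 2. Therefore the treewidth is 2.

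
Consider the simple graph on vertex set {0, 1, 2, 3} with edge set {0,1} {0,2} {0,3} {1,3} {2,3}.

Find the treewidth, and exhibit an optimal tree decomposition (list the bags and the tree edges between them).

Treewidth 2.
One such decomposition:
Bags: B1 = {0, 2, 3}  B2 = {0, 1, 3}
Tree: B1–B2

Each bag holds 3 vertices, so the decomposition has width 2, which upper-bounds the treewidth. For the lower bound, the 3 vertices {0, 1, 3} are pairwise adjacent, and any tree decomposition puts a clique entirely inside one bag — forcing width ≥ 2. Therefore the treewidth is 2.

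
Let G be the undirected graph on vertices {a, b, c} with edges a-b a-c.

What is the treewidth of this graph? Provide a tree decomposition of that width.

Treewidth 1.
One such decomposition:
Bags: B1 = {a, b}  B2 = {a, c}
Tree: B1–B2

Each bag holds 2 vertices, so the decomposition has width 1, which upper-bounds the treewidth. G has an edge, so its treewidth is at least 1. Hence tw(G) = 1 exactly.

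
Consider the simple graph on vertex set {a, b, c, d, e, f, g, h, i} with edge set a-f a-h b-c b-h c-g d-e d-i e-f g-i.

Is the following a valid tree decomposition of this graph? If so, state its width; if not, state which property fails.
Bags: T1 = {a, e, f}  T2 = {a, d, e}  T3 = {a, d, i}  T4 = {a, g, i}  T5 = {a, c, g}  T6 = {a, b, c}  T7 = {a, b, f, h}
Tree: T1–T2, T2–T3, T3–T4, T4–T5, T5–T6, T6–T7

A tree decomposition must satisfy three properties: every vertex lies in some bag; for every edge, both endpoints lie together in some bag; and for every vertex, the bags containing it form a connected subtree. Here bags containing vertex f are not connected in the tree, so the decomposition is invalid.

No — bags containing vertex f are not connected in the tree.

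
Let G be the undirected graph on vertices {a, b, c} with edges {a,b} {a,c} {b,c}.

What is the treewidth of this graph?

A width-2 tree decomposition is:
Bags: B1 = {a, b, c}
Tree: (single bag)
A single bag containing all 3 vertices is trivially a valid decomposition of width 2. For the lower bound, the 3 vertices {a, b, c} are pairwise adjacent, and any tree decomposition puts a clique entirely inside one bag — forcing width ≥ 2. The upper and lower bounds meet at 2, so that is the treewidth.

2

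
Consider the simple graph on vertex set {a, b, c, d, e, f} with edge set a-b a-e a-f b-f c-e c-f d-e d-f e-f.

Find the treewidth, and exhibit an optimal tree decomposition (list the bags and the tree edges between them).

The largest bag has 3 vertices, giving width 2; this decomposition certifies tw(G) ≤ 2. On the other hand G contains the 3-clique {d, e, f}. A clique must lie in a single bag of any decomposition, so no decomposition can have width below 2. Combining the bounds, tw(G) = 2.

Treewidth 2.
One optimal decomposition is:
Bags: B1 = {d, e, f}  B2 = {a, e, f}  B3 = {a, b, f}  B4 = {c, e, f}
Tree: B1–B2, B2–B3, B2–B4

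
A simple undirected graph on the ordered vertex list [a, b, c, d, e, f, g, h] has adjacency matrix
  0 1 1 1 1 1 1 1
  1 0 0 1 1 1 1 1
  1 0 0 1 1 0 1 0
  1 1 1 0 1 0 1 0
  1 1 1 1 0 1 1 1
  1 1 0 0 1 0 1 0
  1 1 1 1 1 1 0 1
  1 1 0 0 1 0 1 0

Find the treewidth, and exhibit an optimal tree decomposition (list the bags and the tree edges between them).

Each bag holds 5 vertices, so the decomposition has width 4, which upper-bounds the treewidth. On the other hand G contains the 5-clique {a, c, d, e, g}. A clique must lie in a single bag of any decomposition, so no decomposition can have width below 4. Therefore the treewidth is 4.

Treewidth 4.
One such decomposition:
Bags: B1 = {a, b, d, e, g}  B2 = {a, c, d, e, g}  B3 = {a, b, e, g, h}  B4 = {a, b, e, f, g}
Tree: B1–B2, B1–B3, B1–B4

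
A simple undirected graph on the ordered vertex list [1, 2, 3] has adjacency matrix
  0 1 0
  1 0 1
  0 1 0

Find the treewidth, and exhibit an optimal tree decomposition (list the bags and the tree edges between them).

Treewidth 1.
Bags: B1 = {2, 3}  B2 = {1, 2}
Tree: B1–B2

Each bag holds 2 vertices, so the decomposition has width 1, which upper-bounds the treewidth. G has an edge, so its treewidth is at least 1. Hence tw(G) = 1 exactly.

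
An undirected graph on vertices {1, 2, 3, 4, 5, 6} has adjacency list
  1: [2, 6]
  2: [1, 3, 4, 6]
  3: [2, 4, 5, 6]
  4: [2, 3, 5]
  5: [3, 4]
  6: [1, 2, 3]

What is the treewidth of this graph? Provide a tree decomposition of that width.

The largest bag has 3 vertices, giving width 2; this decomposition certifies tw(G) ≤ 2. Conversely, {1, 2, 6} is a clique of size 3, and the vertices of any clique must share a bag in every tree decomposition; so some bag has ≥ 3 vertices and tw(G) ≥ 2. Hence tw(G) = 2 exactly.

Treewidth 2.
One such decomposition:
Bags: B1 = {2, 3, 4}  B2 = {3, 4, 5}  B3 = {2, 3, 6}  B4 = {1, 2, 6}
Tree: B1–B2, B1–B3, B3–B4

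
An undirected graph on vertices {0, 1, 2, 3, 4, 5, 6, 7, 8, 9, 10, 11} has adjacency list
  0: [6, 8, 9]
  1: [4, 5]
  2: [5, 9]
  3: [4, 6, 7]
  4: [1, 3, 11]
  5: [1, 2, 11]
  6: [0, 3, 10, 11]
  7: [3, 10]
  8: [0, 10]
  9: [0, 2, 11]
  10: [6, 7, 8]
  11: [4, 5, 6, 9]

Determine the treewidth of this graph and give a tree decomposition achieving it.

Each bag holds 4 vertices, so the decomposition has width 3, which upper-bounds the treewidth. For the lower bound: the 4 vertex sets {7,8,10}, {3}, {6}, {0,4,9,11} are disjoint, each induces a connected subgraph, and every pair is joined by at least one edge of G. Contracting each set to a single vertex therefore yields K_{4} as a minor, and since treewidth is minor-monotone, tw(G) ≥ tw(K_{4}) = 3. Combining the bounds, tw(G) = 3.

Treewidth 3.
One such decomposition:
Bags: B1 = {3, 7, 8, 10}  B2 = {3, 6, 8, 10}  B3 = {0, 3, 6, 8}  B4 = {0, 3, 4, 6}  B5 = {0, 4, 6, 11}  B6 = {0, 4, 9, 11}  B7 = {1, 4, 9, 11}  B8 = {1, 5, 9, 11}  B9 = {1, 2, 5, 9}
Tree: B1–B2, B2–B3, B3–B4, B4–B5, B5–B6, B6–B7, B7–B8, B8–B9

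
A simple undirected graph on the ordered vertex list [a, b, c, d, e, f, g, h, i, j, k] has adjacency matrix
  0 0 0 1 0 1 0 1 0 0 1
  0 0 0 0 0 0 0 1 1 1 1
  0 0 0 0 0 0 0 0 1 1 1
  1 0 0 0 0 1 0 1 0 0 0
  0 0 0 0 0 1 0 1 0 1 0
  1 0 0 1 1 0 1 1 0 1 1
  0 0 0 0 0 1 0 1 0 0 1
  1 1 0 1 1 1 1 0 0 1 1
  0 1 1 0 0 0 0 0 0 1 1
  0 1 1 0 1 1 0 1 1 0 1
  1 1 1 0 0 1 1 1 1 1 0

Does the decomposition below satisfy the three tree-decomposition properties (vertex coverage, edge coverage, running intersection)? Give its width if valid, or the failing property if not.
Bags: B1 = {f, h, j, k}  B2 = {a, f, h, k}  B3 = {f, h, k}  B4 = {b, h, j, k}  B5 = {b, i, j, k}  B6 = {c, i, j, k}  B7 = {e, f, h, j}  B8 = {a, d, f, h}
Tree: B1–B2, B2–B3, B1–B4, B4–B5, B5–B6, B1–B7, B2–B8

No — vertex g appears in no bag.

A tree decomposition must satisfy three properties: every vertex lies in some bag; for every edge, both endpoints lie together in some bag; and for every vertex, the bags containing it form a connected subtree. Here vertex g appears in no bag, so the decomposition is invalid.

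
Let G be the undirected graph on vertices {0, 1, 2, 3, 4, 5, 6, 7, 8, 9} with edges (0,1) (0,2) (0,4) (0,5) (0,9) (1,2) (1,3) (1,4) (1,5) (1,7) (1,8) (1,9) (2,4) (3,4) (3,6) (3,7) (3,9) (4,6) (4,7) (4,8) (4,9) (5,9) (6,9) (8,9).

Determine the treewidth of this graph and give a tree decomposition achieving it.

Treewidth 3.
One such decomposition:
Bags: B1 = {0, 1, 4, 9}  B2 = {0, 1, 5, 9}  B3 = {1, 4, 8, 9}  B4 = {1, 3, 4, 9}  B5 = {1, 3, 4, 7}  B6 = {0, 1, 2, 4}  B7 = {3, 4, 6, 9}
Tree: B1–B2, B1–B3, B1–B4, B4–B5, B1–B6, B4–B7

Every bag has size at most 4, so the width is 4 − 1 = 3 and tw(G) ≤ 3. Conversely, {0, 1, 4, 9} is a clique of size 4, and the vertices of any clique must share a bag in every tree decomposition; so some bag has ≥ 4 vertices and tw(G) ≥ 3. Hence tw(G) = 3 exactly.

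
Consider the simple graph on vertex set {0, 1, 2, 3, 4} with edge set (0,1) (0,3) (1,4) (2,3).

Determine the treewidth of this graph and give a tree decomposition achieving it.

The largest bag has 2 vertices, giving width 1; this decomposition certifies tw(G) ≤ 1. G has an edge, so its treewidth is at least 1. Therefore the treewidth is 1.

Treewidth 1.
One optimal decomposition is:
Bags: B1 = {0, 1}  B2 = {0, 3}  B3 = {1, 4}  B4 = {2, 3}
Tree: B1–B2, B1–B3, B2–B4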